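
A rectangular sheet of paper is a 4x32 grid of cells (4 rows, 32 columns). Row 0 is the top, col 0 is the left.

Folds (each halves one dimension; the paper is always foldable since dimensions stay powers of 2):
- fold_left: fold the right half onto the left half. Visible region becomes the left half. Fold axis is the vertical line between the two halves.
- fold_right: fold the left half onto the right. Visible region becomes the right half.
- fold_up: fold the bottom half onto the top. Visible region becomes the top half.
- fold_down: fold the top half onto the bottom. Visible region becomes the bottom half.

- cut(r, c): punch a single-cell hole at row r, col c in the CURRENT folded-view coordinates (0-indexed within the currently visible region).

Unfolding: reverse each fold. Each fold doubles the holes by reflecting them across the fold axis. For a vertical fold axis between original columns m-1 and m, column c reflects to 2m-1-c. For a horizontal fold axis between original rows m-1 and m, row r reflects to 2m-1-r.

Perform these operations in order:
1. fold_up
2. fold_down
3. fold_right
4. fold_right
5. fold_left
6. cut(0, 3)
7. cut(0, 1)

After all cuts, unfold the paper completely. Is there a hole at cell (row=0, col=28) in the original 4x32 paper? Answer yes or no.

Op 1 fold_up: fold axis h@2; visible region now rows[0,2) x cols[0,32) = 2x32
Op 2 fold_down: fold axis h@1; visible region now rows[1,2) x cols[0,32) = 1x32
Op 3 fold_right: fold axis v@16; visible region now rows[1,2) x cols[16,32) = 1x16
Op 4 fold_right: fold axis v@24; visible region now rows[1,2) x cols[24,32) = 1x8
Op 5 fold_left: fold axis v@28; visible region now rows[1,2) x cols[24,28) = 1x4
Op 6 cut(0, 3): punch at orig (1,27); cuts so far [(1, 27)]; region rows[1,2) x cols[24,28) = 1x4
Op 7 cut(0, 1): punch at orig (1,25); cuts so far [(1, 25), (1, 27)]; region rows[1,2) x cols[24,28) = 1x4
Unfold 1 (reflect across v@28): 4 holes -> [(1, 25), (1, 27), (1, 28), (1, 30)]
Unfold 2 (reflect across v@24): 8 holes -> [(1, 17), (1, 19), (1, 20), (1, 22), (1, 25), (1, 27), (1, 28), (1, 30)]
Unfold 3 (reflect across v@16): 16 holes -> [(1, 1), (1, 3), (1, 4), (1, 6), (1, 9), (1, 11), (1, 12), (1, 14), (1, 17), (1, 19), (1, 20), (1, 22), (1, 25), (1, 27), (1, 28), (1, 30)]
Unfold 4 (reflect across h@1): 32 holes -> [(0, 1), (0, 3), (0, 4), (0, 6), (0, 9), (0, 11), (0, 12), (0, 14), (0, 17), (0, 19), (0, 20), (0, 22), (0, 25), (0, 27), (0, 28), (0, 30), (1, 1), (1, 3), (1, 4), (1, 6), (1, 9), (1, 11), (1, 12), (1, 14), (1, 17), (1, 19), (1, 20), (1, 22), (1, 25), (1, 27), (1, 28), (1, 30)]
Unfold 5 (reflect across h@2): 64 holes -> [(0, 1), (0, 3), (0, 4), (0, 6), (0, 9), (0, 11), (0, 12), (0, 14), (0, 17), (0, 19), (0, 20), (0, 22), (0, 25), (0, 27), (0, 28), (0, 30), (1, 1), (1, 3), (1, 4), (1, 6), (1, 9), (1, 11), (1, 12), (1, 14), (1, 17), (1, 19), (1, 20), (1, 22), (1, 25), (1, 27), (1, 28), (1, 30), (2, 1), (2, 3), (2, 4), (2, 6), (2, 9), (2, 11), (2, 12), (2, 14), (2, 17), (2, 19), (2, 20), (2, 22), (2, 25), (2, 27), (2, 28), (2, 30), (3, 1), (3, 3), (3, 4), (3, 6), (3, 9), (3, 11), (3, 12), (3, 14), (3, 17), (3, 19), (3, 20), (3, 22), (3, 25), (3, 27), (3, 28), (3, 30)]
Holes: [(0, 1), (0, 3), (0, 4), (0, 6), (0, 9), (0, 11), (0, 12), (0, 14), (0, 17), (0, 19), (0, 20), (0, 22), (0, 25), (0, 27), (0, 28), (0, 30), (1, 1), (1, 3), (1, 4), (1, 6), (1, 9), (1, 11), (1, 12), (1, 14), (1, 17), (1, 19), (1, 20), (1, 22), (1, 25), (1, 27), (1, 28), (1, 30), (2, 1), (2, 3), (2, 4), (2, 6), (2, 9), (2, 11), (2, 12), (2, 14), (2, 17), (2, 19), (2, 20), (2, 22), (2, 25), (2, 27), (2, 28), (2, 30), (3, 1), (3, 3), (3, 4), (3, 6), (3, 9), (3, 11), (3, 12), (3, 14), (3, 17), (3, 19), (3, 20), (3, 22), (3, 25), (3, 27), (3, 28), (3, 30)]

Answer: yes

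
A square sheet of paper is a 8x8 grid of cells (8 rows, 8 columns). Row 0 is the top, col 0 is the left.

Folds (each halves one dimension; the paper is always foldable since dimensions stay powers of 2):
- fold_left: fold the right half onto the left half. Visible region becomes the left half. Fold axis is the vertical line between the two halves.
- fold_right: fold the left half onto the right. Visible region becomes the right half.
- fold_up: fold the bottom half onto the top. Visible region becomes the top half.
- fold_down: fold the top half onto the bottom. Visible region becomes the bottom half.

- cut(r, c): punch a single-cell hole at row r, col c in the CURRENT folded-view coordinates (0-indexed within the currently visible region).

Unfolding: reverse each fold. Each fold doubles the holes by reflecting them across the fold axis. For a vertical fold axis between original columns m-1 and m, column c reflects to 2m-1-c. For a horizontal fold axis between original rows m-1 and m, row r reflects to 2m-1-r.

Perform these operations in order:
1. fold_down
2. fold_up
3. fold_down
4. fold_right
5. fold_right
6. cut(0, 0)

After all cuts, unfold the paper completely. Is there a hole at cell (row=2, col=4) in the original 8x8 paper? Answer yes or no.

Answer: no

Derivation:
Op 1 fold_down: fold axis h@4; visible region now rows[4,8) x cols[0,8) = 4x8
Op 2 fold_up: fold axis h@6; visible region now rows[4,6) x cols[0,8) = 2x8
Op 3 fold_down: fold axis h@5; visible region now rows[5,6) x cols[0,8) = 1x8
Op 4 fold_right: fold axis v@4; visible region now rows[5,6) x cols[4,8) = 1x4
Op 5 fold_right: fold axis v@6; visible region now rows[5,6) x cols[6,8) = 1x2
Op 6 cut(0, 0): punch at orig (5,6); cuts so far [(5, 6)]; region rows[5,6) x cols[6,8) = 1x2
Unfold 1 (reflect across v@6): 2 holes -> [(5, 5), (5, 6)]
Unfold 2 (reflect across v@4): 4 holes -> [(5, 1), (5, 2), (5, 5), (5, 6)]
Unfold 3 (reflect across h@5): 8 holes -> [(4, 1), (4, 2), (4, 5), (4, 6), (5, 1), (5, 2), (5, 5), (5, 6)]
Unfold 4 (reflect across h@6): 16 holes -> [(4, 1), (4, 2), (4, 5), (4, 6), (5, 1), (5, 2), (5, 5), (5, 6), (6, 1), (6, 2), (6, 5), (6, 6), (7, 1), (7, 2), (7, 5), (7, 6)]
Unfold 5 (reflect across h@4): 32 holes -> [(0, 1), (0, 2), (0, 5), (0, 6), (1, 1), (1, 2), (1, 5), (1, 6), (2, 1), (2, 2), (2, 5), (2, 6), (3, 1), (3, 2), (3, 5), (3, 6), (4, 1), (4, 2), (4, 5), (4, 6), (5, 1), (5, 2), (5, 5), (5, 6), (6, 1), (6, 2), (6, 5), (6, 6), (7, 1), (7, 2), (7, 5), (7, 6)]
Holes: [(0, 1), (0, 2), (0, 5), (0, 6), (1, 1), (1, 2), (1, 5), (1, 6), (2, 1), (2, 2), (2, 5), (2, 6), (3, 1), (3, 2), (3, 5), (3, 6), (4, 1), (4, 2), (4, 5), (4, 6), (5, 1), (5, 2), (5, 5), (5, 6), (6, 1), (6, 2), (6, 5), (6, 6), (7, 1), (7, 2), (7, 5), (7, 6)]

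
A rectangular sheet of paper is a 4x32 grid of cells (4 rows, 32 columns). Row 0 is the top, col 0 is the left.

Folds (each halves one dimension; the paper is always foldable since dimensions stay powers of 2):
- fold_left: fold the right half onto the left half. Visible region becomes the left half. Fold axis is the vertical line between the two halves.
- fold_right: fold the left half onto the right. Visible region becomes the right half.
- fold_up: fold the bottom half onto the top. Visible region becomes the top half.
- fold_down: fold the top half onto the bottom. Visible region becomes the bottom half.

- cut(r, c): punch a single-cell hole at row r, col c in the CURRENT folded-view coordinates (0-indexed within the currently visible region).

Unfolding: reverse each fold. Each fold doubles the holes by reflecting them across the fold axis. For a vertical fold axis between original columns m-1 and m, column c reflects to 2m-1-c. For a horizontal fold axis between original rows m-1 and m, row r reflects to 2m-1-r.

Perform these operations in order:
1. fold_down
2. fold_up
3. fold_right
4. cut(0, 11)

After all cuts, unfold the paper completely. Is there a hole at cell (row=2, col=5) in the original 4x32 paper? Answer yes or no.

Answer: no

Derivation:
Op 1 fold_down: fold axis h@2; visible region now rows[2,4) x cols[0,32) = 2x32
Op 2 fold_up: fold axis h@3; visible region now rows[2,3) x cols[0,32) = 1x32
Op 3 fold_right: fold axis v@16; visible region now rows[2,3) x cols[16,32) = 1x16
Op 4 cut(0, 11): punch at orig (2,27); cuts so far [(2, 27)]; region rows[2,3) x cols[16,32) = 1x16
Unfold 1 (reflect across v@16): 2 holes -> [(2, 4), (2, 27)]
Unfold 2 (reflect across h@3): 4 holes -> [(2, 4), (2, 27), (3, 4), (3, 27)]
Unfold 3 (reflect across h@2): 8 holes -> [(0, 4), (0, 27), (1, 4), (1, 27), (2, 4), (2, 27), (3, 4), (3, 27)]
Holes: [(0, 4), (0, 27), (1, 4), (1, 27), (2, 4), (2, 27), (3, 4), (3, 27)]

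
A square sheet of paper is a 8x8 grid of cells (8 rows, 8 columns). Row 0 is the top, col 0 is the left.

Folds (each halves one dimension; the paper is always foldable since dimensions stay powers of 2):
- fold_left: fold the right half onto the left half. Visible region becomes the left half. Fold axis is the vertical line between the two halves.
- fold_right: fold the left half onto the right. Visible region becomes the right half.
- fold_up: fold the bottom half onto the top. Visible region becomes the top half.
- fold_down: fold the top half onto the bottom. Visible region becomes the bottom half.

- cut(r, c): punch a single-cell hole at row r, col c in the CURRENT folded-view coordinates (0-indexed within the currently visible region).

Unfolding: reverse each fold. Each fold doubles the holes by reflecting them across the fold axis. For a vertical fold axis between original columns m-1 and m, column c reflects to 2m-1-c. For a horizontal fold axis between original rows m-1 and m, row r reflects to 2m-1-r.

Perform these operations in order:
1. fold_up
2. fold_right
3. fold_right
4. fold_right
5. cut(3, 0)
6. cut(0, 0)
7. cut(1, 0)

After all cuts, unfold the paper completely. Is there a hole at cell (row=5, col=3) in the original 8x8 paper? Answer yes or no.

Op 1 fold_up: fold axis h@4; visible region now rows[0,4) x cols[0,8) = 4x8
Op 2 fold_right: fold axis v@4; visible region now rows[0,4) x cols[4,8) = 4x4
Op 3 fold_right: fold axis v@6; visible region now rows[0,4) x cols[6,8) = 4x2
Op 4 fold_right: fold axis v@7; visible region now rows[0,4) x cols[7,8) = 4x1
Op 5 cut(3, 0): punch at orig (3,7); cuts so far [(3, 7)]; region rows[0,4) x cols[7,8) = 4x1
Op 6 cut(0, 0): punch at orig (0,7); cuts so far [(0, 7), (3, 7)]; region rows[0,4) x cols[7,8) = 4x1
Op 7 cut(1, 0): punch at orig (1,7); cuts so far [(0, 7), (1, 7), (3, 7)]; region rows[0,4) x cols[7,8) = 4x1
Unfold 1 (reflect across v@7): 6 holes -> [(0, 6), (0, 7), (1, 6), (1, 7), (3, 6), (3, 7)]
Unfold 2 (reflect across v@6): 12 holes -> [(0, 4), (0, 5), (0, 6), (0, 7), (1, 4), (1, 5), (1, 6), (1, 7), (3, 4), (3, 5), (3, 6), (3, 7)]
Unfold 3 (reflect across v@4): 24 holes -> [(0, 0), (0, 1), (0, 2), (0, 3), (0, 4), (0, 5), (0, 6), (0, 7), (1, 0), (1, 1), (1, 2), (1, 3), (1, 4), (1, 5), (1, 6), (1, 7), (3, 0), (3, 1), (3, 2), (3, 3), (3, 4), (3, 5), (3, 6), (3, 7)]
Unfold 4 (reflect across h@4): 48 holes -> [(0, 0), (0, 1), (0, 2), (0, 3), (0, 4), (0, 5), (0, 6), (0, 7), (1, 0), (1, 1), (1, 2), (1, 3), (1, 4), (1, 5), (1, 6), (1, 7), (3, 0), (3, 1), (3, 2), (3, 3), (3, 4), (3, 5), (3, 6), (3, 7), (4, 0), (4, 1), (4, 2), (4, 3), (4, 4), (4, 5), (4, 6), (4, 7), (6, 0), (6, 1), (6, 2), (6, 3), (6, 4), (6, 5), (6, 6), (6, 7), (7, 0), (7, 1), (7, 2), (7, 3), (7, 4), (7, 5), (7, 6), (7, 7)]
Holes: [(0, 0), (0, 1), (0, 2), (0, 3), (0, 4), (0, 5), (0, 6), (0, 7), (1, 0), (1, 1), (1, 2), (1, 3), (1, 4), (1, 5), (1, 6), (1, 7), (3, 0), (3, 1), (3, 2), (3, 3), (3, 4), (3, 5), (3, 6), (3, 7), (4, 0), (4, 1), (4, 2), (4, 3), (4, 4), (4, 5), (4, 6), (4, 7), (6, 0), (6, 1), (6, 2), (6, 3), (6, 4), (6, 5), (6, 6), (6, 7), (7, 0), (7, 1), (7, 2), (7, 3), (7, 4), (7, 5), (7, 6), (7, 7)]

Answer: no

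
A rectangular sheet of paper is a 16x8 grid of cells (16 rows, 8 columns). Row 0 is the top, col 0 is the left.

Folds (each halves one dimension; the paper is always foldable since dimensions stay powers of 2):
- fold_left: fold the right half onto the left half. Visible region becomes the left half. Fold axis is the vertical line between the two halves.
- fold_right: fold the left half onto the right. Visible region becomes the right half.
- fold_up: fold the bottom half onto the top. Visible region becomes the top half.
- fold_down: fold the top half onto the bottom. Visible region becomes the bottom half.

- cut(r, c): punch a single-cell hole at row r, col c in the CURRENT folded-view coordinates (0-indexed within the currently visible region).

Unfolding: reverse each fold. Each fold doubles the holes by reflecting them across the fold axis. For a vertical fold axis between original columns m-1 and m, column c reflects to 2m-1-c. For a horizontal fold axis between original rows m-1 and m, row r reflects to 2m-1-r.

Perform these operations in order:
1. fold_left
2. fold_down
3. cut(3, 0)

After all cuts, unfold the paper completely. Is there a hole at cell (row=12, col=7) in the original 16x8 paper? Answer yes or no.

Op 1 fold_left: fold axis v@4; visible region now rows[0,16) x cols[0,4) = 16x4
Op 2 fold_down: fold axis h@8; visible region now rows[8,16) x cols[0,4) = 8x4
Op 3 cut(3, 0): punch at orig (11,0); cuts so far [(11, 0)]; region rows[8,16) x cols[0,4) = 8x4
Unfold 1 (reflect across h@8): 2 holes -> [(4, 0), (11, 0)]
Unfold 2 (reflect across v@4): 4 holes -> [(4, 0), (4, 7), (11, 0), (11, 7)]
Holes: [(4, 0), (4, 7), (11, 0), (11, 7)]

Answer: no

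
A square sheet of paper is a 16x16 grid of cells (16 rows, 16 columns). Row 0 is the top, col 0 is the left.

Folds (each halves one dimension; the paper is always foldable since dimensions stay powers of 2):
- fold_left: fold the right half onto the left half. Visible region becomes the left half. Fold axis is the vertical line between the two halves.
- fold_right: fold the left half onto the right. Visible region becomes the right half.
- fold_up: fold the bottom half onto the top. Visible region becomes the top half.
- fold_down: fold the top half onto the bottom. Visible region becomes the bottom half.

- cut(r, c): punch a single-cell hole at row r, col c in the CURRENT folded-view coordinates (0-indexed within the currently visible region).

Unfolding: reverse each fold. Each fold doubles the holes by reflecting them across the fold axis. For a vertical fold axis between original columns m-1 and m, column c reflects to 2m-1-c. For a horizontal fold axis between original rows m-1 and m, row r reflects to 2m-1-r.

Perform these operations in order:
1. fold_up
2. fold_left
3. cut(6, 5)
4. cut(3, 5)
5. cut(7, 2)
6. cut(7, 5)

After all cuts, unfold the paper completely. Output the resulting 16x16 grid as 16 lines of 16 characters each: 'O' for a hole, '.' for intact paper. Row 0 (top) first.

Op 1 fold_up: fold axis h@8; visible region now rows[0,8) x cols[0,16) = 8x16
Op 2 fold_left: fold axis v@8; visible region now rows[0,8) x cols[0,8) = 8x8
Op 3 cut(6, 5): punch at orig (6,5); cuts so far [(6, 5)]; region rows[0,8) x cols[0,8) = 8x8
Op 4 cut(3, 5): punch at orig (3,5); cuts so far [(3, 5), (6, 5)]; region rows[0,8) x cols[0,8) = 8x8
Op 5 cut(7, 2): punch at orig (7,2); cuts so far [(3, 5), (6, 5), (7, 2)]; region rows[0,8) x cols[0,8) = 8x8
Op 6 cut(7, 5): punch at orig (7,5); cuts so far [(3, 5), (6, 5), (7, 2), (7, 5)]; region rows[0,8) x cols[0,8) = 8x8
Unfold 1 (reflect across v@8): 8 holes -> [(3, 5), (3, 10), (6, 5), (6, 10), (7, 2), (7, 5), (7, 10), (7, 13)]
Unfold 2 (reflect across h@8): 16 holes -> [(3, 5), (3, 10), (6, 5), (6, 10), (7, 2), (7, 5), (7, 10), (7, 13), (8, 2), (8, 5), (8, 10), (8, 13), (9, 5), (9, 10), (12, 5), (12, 10)]

Answer: ................
................
................
.....O....O.....
................
................
.....O....O.....
..O..O....O..O..
..O..O....O..O..
.....O....O.....
................
................
.....O....O.....
................
................
................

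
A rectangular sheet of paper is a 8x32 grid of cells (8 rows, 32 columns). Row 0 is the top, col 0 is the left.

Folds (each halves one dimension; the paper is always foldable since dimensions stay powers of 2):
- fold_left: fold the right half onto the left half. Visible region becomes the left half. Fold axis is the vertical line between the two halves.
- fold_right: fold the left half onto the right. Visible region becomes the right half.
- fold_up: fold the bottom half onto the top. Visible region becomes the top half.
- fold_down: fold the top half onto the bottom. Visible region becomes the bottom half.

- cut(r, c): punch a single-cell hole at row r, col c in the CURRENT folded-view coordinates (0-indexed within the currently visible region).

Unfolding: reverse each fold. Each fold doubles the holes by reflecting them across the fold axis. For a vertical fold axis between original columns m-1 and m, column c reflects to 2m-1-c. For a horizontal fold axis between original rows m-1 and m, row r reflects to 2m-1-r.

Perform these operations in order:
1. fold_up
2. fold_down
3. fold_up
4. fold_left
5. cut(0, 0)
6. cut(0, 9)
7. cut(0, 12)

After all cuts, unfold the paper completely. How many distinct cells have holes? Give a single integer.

Op 1 fold_up: fold axis h@4; visible region now rows[0,4) x cols[0,32) = 4x32
Op 2 fold_down: fold axis h@2; visible region now rows[2,4) x cols[0,32) = 2x32
Op 3 fold_up: fold axis h@3; visible region now rows[2,3) x cols[0,32) = 1x32
Op 4 fold_left: fold axis v@16; visible region now rows[2,3) x cols[0,16) = 1x16
Op 5 cut(0, 0): punch at orig (2,0); cuts so far [(2, 0)]; region rows[2,3) x cols[0,16) = 1x16
Op 6 cut(0, 9): punch at orig (2,9); cuts so far [(2, 0), (2, 9)]; region rows[2,3) x cols[0,16) = 1x16
Op 7 cut(0, 12): punch at orig (2,12); cuts so far [(2, 0), (2, 9), (2, 12)]; region rows[2,3) x cols[0,16) = 1x16
Unfold 1 (reflect across v@16): 6 holes -> [(2, 0), (2, 9), (2, 12), (2, 19), (2, 22), (2, 31)]
Unfold 2 (reflect across h@3): 12 holes -> [(2, 0), (2, 9), (2, 12), (2, 19), (2, 22), (2, 31), (3, 0), (3, 9), (3, 12), (3, 19), (3, 22), (3, 31)]
Unfold 3 (reflect across h@2): 24 holes -> [(0, 0), (0, 9), (0, 12), (0, 19), (0, 22), (0, 31), (1, 0), (1, 9), (1, 12), (1, 19), (1, 22), (1, 31), (2, 0), (2, 9), (2, 12), (2, 19), (2, 22), (2, 31), (3, 0), (3, 9), (3, 12), (3, 19), (3, 22), (3, 31)]
Unfold 4 (reflect across h@4): 48 holes -> [(0, 0), (0, 9), (0, 12), (0, 19), (0, 22), (0, 31), (1, 0), (1, 9), (1, 12), (1, 19), (1, 22), (1, 31), (2, 0), (2, 9), (2, 12), (2, 19), (2, 22), (2, 31), (3, 0), (3, 9), (3, 12), (3, 19), (3, 22), (3, 31), (4, 0), (4, 9), (4, 12), (4, 19), (4, 22), (4, 31), (5, 0), (5, 9), (5, 12), (5, 19), (5, 22), (5, 31), (6, 0), (6, 9), (6, 12), (6, 19), (6, 22), (6, 31), (7, 0), (7, 9), (7, 12), (7, 19), (7, 22), (7, 31)]

Answer: 48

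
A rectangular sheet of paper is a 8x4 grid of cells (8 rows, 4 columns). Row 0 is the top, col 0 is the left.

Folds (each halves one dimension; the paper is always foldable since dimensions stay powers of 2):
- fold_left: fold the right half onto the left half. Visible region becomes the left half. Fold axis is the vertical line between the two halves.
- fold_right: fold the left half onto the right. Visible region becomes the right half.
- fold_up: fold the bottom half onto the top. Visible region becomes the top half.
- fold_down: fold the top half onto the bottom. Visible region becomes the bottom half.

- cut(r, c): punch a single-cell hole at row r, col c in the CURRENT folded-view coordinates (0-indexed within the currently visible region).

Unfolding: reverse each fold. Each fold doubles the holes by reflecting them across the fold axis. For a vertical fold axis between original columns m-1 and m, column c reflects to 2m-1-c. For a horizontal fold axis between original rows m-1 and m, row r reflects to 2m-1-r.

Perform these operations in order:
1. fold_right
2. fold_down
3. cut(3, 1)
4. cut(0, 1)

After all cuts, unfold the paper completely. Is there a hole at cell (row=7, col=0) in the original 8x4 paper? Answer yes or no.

Op 1 fold_right: fold axis v@2; visible region now rows[0,8) x cols[2,4) = 8x2
Op 2 fold_down: fold axis h@4; visible region now rows[4,8) x cols[2,4) = 4x2
Op 3 cut(3, 1): punch at orig (7,3); cuts so far [(7, 3)]; region rows[4,8) x cols[2,4) = 4x2
Op 4 cut(0, 1): punch at orig (4,3); cuts so far [(4, 3), (7, 3)]; region rows[4,8) x cols[2,4) = 4x2
Unfold 1 (reflect across h@4): 4 holes -> [(0, 3), (3, 3), (4, 3), (7, 3)]
Unfold 2 (reflect across v@2): 8 holes -> [(0, 0), (0, 3), (3, 0), (3, 3), (4, 0), (4, 3), (7, 0), (7, 3)]
Holes: [(0, 0), (0, 3), (3, 0), (3, 3), (4, 0), (4, 3), (7, 0), (7, 3)]

Answer: yes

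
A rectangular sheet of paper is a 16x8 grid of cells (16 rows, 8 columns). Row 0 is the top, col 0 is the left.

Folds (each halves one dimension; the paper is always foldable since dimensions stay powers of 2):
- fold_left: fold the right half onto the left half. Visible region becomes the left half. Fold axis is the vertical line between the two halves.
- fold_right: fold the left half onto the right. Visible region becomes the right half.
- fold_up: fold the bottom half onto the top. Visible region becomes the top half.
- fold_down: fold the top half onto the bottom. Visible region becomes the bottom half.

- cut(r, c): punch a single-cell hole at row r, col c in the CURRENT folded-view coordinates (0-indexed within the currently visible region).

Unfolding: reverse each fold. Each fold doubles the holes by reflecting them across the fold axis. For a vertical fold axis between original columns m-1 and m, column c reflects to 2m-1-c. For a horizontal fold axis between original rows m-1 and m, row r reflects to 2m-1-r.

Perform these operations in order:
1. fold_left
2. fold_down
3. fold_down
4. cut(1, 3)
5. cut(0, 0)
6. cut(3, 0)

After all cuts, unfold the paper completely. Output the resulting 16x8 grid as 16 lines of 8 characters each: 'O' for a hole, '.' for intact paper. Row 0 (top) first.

Answer: O......O
........
...OO...
O......O
O......O
...OO...
........
O......O
O......O
........
...OO...
O......O
O......O
...OO...
........
O......O

Derivation:
Op 1 fold_left: fold axis v@4; visible region now rows[0,16) x cols[0,4) = 16x4
Op 2 fold_down: fold axis h@8; visible region now rows[8,16) x cols[0,4) = 8x4
Op 3 fold_down: fold axis h@12; visible region now rows[12,16) x cols[0,4) = 4x4
Op 4 cut(1, 3): punch at orig (13,3); cuts so far [(13, 3)]; region rows[12,16) x cols[0,4) = 4x4
Op 5 cut(0, 0): punch at orig (12,0); cuts so far [(12, 0), (13, 3)]; region rows[12,16) x cols[0,4) = 4x4
Op 6 cut(3, 0): punch at orig (15,0); cuts so far [(12, 0), (13, 3), (15, 0)]; region rows[12,16) x cols[0,4) = 4x4
Unfold 1 (reflect across h@12): 6 holes -> [(8, 0), (10, 3), (11, 0), (12, 0), (13, 3), (15, 0)]
Unfold 2 (reflect across h@8): 12 holes -> [(0, 0), (2, 3), (3, 0), (4, 0), (5, 3), (7, 0), (8, 0), (10, 3), (11, 0), (12, 0), (13, 3), (15, 0)]
Unfold 3 (reflect across v@4): 24 holes -> [(0, 0), (0, 7), (2, 3), (2, 4), (3, 0), (3, 7), (4, 0), (4, 7), (5, 3), (5, 4), (7, 0), (7, 7), (8, 0), (8, 7), (10, 3), (10, 4), (11, 0), (11, 7), (12, 0), (12, 7), (13, 3), (13, 4), (15, 0), (15, 7)]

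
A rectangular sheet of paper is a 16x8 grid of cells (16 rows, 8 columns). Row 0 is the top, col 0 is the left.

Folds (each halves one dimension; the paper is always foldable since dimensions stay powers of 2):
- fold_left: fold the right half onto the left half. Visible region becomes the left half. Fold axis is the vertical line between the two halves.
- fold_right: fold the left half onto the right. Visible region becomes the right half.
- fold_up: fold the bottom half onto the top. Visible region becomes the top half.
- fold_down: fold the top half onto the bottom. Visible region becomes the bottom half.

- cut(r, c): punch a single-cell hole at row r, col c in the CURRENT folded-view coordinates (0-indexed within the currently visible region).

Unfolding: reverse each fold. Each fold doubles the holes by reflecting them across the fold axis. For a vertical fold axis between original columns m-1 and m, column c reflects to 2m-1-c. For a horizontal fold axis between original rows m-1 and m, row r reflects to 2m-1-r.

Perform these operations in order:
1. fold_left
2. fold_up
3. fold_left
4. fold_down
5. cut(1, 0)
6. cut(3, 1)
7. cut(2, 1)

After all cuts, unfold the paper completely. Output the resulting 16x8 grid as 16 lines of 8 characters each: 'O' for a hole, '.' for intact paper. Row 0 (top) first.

Answer: .OO..OO.
.OO..OO.
O..OO..O
........
........
O..OO..O
.OO..OO.
.OO..OO.
.OO..OO.
.OO..OO.
O..OO..O
........
........
O..OO..O
.OO..OO.
.OO..OO.

Derivation:
Op 1 fold_left: fold axis v@4; visible region now rows[0,16) x cols[0,4) = 16x4
Op 2 fold_up: fold axis h@8; visible region now rows[0,8) x cols[0,4) = 8x4
Op 3 fold_left: fold axis v@2; visible region now rows[0,8) x cols[0,2) = 8x2
Op 4 fold_down: fold axis h@4; visible region now rows[4,8) x cols[0,2) = 4x2
Op 5 cut(1, 0): punch at orig (5,0); cuts so far [(5, 0)]; region rows[4,8) x cols[0,2) = 4x2
Op 6 cut(3, 1): punch at orig (7,1); cuts so far [(5, 0), (7, 1)]; region rows[4,8) x cols[0,2) = 4x2
Op 7 cut(2, 1): punch at orig (6,1); cuts so far [(5, 0), (6, 1), (7, 1)]; region rows[4,8) x cols[0,2) = 4x2
Unfold 1 (reflect across h@4): 6 holes -> [(0, 1), (1, 1), (2, 0), (5, 0), (6, 1), (7, 1)]
Unfold 2 (reflect across v@2): 12 holes -> [(0, 1), (0, 2), (1, 1), (1, 2), (2, 0), (2, 3), (5, 0), (5, 3), (6, 1), (6, 2), (7, 1), (7, 2)]
Unfold 3 (reflect across h@8): 24 holes -> [(0, 1), (0, 2), (1, 1), (1, 2), (2, 0), (2, 3), (5, 0), (5, 3), (6, 1), (6, 2), (7, 1), (7, 2), (8, 1), (8, 2), (9, 1), (9, 2), (10, 0), (10, 3), (13, 0), (13, 3), (14, 1), (14, 2), (15, 1), (15, 2)]
Unfold 4 (reflect across v@4): 48 holes -> [(0, 1), (0, 2), (0, 5), (0, 6), (1, 1), (1, 2), (1, 5), (1, 6), (2, 0), (2, 3), (2, 4), (2, 7), (5, 0), (5, 3), (5, 4), (5, 7), (6, 1), (6, 2), (6, 5), (6, 6), (7, 1), (7, 2), (7, 5), (7, 6), (8, 1), (8, 2), (8, 5), (8, 6), (9, 1), (9, 2), (9, 5), (9, 6), (10, 0), (10, 3), (10, 4), (10, 7), (13, 0), (13, 3), (13, 4), (13, 7), (14, 1), (14, 2), (14, 5), (14, 6), (15, 1), (15, 2), (15, 5), (15, 6)]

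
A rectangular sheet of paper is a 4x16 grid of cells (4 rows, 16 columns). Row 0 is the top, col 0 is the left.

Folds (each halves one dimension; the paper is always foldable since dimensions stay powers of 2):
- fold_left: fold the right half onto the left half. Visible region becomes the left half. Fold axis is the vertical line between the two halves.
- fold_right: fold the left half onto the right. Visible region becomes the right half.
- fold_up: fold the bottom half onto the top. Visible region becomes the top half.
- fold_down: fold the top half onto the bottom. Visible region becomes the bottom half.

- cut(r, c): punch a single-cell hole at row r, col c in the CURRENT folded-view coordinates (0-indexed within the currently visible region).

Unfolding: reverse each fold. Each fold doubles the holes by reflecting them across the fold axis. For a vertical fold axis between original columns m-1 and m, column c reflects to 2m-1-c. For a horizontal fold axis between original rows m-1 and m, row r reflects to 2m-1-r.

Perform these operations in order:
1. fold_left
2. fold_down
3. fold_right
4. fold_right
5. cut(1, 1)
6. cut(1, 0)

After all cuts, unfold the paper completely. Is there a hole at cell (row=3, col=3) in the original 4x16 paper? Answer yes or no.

Op 1 fold_left: fold axis v@8; visible region now rows[0,4) x cols[0,8) = 4x8
Op 2 fold_down: fold axis h@2; visible region now rows[2,4) x cols[0,8) = 2x8
Op 3 fold_right: fold axis v@4; visible region now rows[2,4) x cols[4,8) = 2x4
Op 4 fold_right: fold axis v@6; visible region now rows[2,4) x cols[6,8) = 2x2
Op 5 cut(1, 1): punch at orig (3,7); cuts so far [(3, 7)]; region rows[2,4) x cols[6,8) = 2x2
Op 6 cut(1, 0): punch at orig (3,6); cuts so far [(3, 6), (3, 7)]; region rows[2,4) x cols[6,8) = 2x2
Unfold 1 (reflect across v@6): 4 holes -> [(3, 4), (3, 5), (3, 6), (3, 7)]
Unfold 2 (reflect across v@4): 8 holes -> [(3, 0), (3, 1), (3, 2), (3, 3), (3, 4), (3, 5), (3, 6), (3, 7)]
Unfold 3 (reflect across h@2): 16 holes -> [(0, 0), (0, 1), (0, 2), (0, 3), (0, 4), (0, 5), (0, 6), (0, 7), (3, 0), (3, 1), (3, 2), (3, 3), (3, 4), (3, 5), (3, 6), (3, 7)]
Unfold 4 (reflect across v@8): 32 holes -> [(0, 0), (0, 1), (0, 2), (0, 3), (0, 4), (0, 5), (0, 6), (0, 7), (0, 8), (0, 9), (0, 10), (0, 11), (0, 12), (0, 13), (0, 14), (0, 15), (3, 0), (3, 1), (3, 2), (3, 3), (3, 4), (3, 5), (3, 6), (3, 7), (3, 8), (3, 9), (3, 10), (3, 11), (3, 12), (3, 13), (3, 14), (3, 15)]
Holes: [(0, 0), (0, 1), (0, 2), (0, 3), (0, 4), (0, 5), (0, 6), (0, 7), (0, 8), (0, 9), (0, 10), (0, 11), (0, 12), (0, 13), (0, 14), (0, 15), (3, 0), (3, 1), (3, 2), (3, 3), (3, 4), (3, 5), (3, 6), (3, 7), (3, 8), (3, 9), (3, 10), (3, 11), (3, 12), (3, 13), (3, 14), (3, 15)]

Answer: yes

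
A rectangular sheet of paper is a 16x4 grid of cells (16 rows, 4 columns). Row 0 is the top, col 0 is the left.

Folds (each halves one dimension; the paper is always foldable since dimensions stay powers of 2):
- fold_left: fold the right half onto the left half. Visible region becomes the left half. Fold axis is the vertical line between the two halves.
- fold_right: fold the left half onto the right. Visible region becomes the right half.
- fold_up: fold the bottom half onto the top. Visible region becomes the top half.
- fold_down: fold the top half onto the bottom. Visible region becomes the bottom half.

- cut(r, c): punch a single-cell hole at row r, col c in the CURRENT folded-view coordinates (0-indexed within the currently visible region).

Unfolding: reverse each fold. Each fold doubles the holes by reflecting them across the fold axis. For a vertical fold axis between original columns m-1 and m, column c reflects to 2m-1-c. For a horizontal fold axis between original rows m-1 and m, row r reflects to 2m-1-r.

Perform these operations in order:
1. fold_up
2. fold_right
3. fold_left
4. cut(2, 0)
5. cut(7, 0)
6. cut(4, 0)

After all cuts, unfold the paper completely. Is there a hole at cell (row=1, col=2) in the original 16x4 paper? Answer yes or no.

Answer: no

Derivation:
Op 1 fold_up: fold axis h@8; visible region now rows[0,8) x cols[0,4) = 8x4
Op 2 fold_right: fold axis v@2; visible region now rows[0,8) x cols[2,4) = 8x2
Op 3 fold_left: fold axis v@3; visible region now rows[0,8) x cols[2,3) = 8x1
Op 4 cut(2, 0): punch at orig (2,2); cuts so far [(2, 2)]; region rows[0,8) x cols[2,3) = 8x1
Op 5 cut(7, 0): punch at orig (7,2); cuts so far [(2, 2), (7, 2)]; region rows[0,8) x cols[2,3) = 8x1
Op 6 cut(4, 0): punch at orig (4,2); cuts so far [(2, 2), (4, 2), (7, 2)]; region rows[0,8) x cols[2,3) = 8x1
Unfold 1 (reflect across v@3): 6 holes -> [(2, 2), (2, 3), (4, 2), (4, 3), (7, 2), (7, 3)]
Unfold 2 (reflect across v@2): 12 holes -> [(2, 0), (2, 1), (2, 2), (2, 3), (4, 0), (4, 1), (4, 2), (4, 3), (7, 0), (7, 1), (7, 2), (7, 3)]
Unfold 3 (reflect across h@8): 24 holes -> [(2, 0), (2, 1), (2, 2), (2, 3), (4, 0), (4, 1), (4, 2), (4, 3), (7, 0), (7, 1), (7, 2), (7, 3), (8, 0), (8, 1), (8, 2), (8, 3), (11, 0), (11, 1), (11, 2), (11, 3), (13, 0), (13, 1), (13, 2), (13, 3)]
Holes: [(2, 0), (2, 1), (2, 2), (2, 3), (4, 0), (4, 1), (4, 2), (4, 3), (7, 0), (7, 1), (7, 2), (7, 3), (8, 0), (8, 1), (8, 2), (8, 3), (11, 0), (11, 1), (11, 2), (11, 3), (13, 0), (13, 1), (13, 2), (13, 3)]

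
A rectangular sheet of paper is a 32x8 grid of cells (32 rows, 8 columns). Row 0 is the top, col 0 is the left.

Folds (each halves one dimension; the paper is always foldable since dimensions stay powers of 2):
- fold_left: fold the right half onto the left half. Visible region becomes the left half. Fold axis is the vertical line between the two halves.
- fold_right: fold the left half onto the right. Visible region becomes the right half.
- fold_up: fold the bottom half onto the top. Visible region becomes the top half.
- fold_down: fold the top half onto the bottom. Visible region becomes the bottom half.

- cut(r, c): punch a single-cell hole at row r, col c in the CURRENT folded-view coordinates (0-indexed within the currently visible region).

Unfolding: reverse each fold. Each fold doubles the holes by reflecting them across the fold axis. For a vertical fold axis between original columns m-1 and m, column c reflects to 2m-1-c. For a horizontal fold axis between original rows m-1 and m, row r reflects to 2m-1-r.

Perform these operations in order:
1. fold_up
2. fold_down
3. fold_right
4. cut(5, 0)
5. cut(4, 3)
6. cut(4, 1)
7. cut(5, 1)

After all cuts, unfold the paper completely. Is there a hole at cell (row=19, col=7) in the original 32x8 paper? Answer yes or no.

Answer: yes

Derivation:
Op 1 fold_up: fold axis h@16; visible region now rows[0,16) x cols[0,8) = 16x8
Op 2 fold_down: fold axis h@8; visible region now rows[8,16) x cols[0,8) = 8x8
Op 3 fold_right: fold axis v@4; visible region now rows[8,16) x cols[4,8) = 8x4
Op 4 cut(5, 0): punch at orig (13,4); cuts so far [(13, 4)]; region rows[8,16) x cols[4,8) = 8x4
Op 5 cut(4, 3): punch at orig (12,7); cuts so far [(12, 7), (13, 4)]; region rows[8,16) x cols[4,8) = 8x4
Op 6 cut(4, 1): punch at orig (12,5); cuts so far [(12, 5), (12, 7), (13, 4)]; region rows[8,16) x cols[4,8) = 8x4
Op 7 cut(5, 1): punch at orig (13,5); cuts so far [(12, 5), (12, 7), (13, 4), (13, 5)]; region rows[8,16) x cols[4,8) = 8x4
Unfold 1 (reflect across v@4): 8 holes -> [(12, 0), (12, 2), (12, 5), (12, 7), (13, 2), (13, 3), (13, 4), (13, 5)]
Unfold 2 (reflect across h@8): 16 holes -> [(2, 2), (2, 3), (2, 4), (2, 5), (3, 0), (3, 2), (3, 5), (3, 7), (12, 0), (12, 2), (12, 5), (12, 7), (13, 2), (13, 3), (13, 4), (13, 5)]
Unfold 3 (reflect across h@16): 32 holes -> [(2, 2), (2, 3), (2, 4), (2, 5), (3, 0), (3, 2), (3, 5), (3, 7), (12, 0), (12, 2), (12, 5), (12, 7), (13, 2), (13, 3), (13, 4), (13, 5), (18, 2), (18, 3), (18, 4), (18, 5), (19, 0), (19, 2), (19, 5), (19, 7), (28, 0), (28, 2), (28, 5), (28, 7), (29, 2), (29, 3), (29, 4), (29, 5)]
Holes: [(2, 2), (2, 3), (2, 4), (2, 5), (3, 0), (3, 2), (3, 5), (3, 7), (12, 0), (12, 2), (12, 5), (12, 7), (13, 2), (13, 3), (13, 4), (13, 5), (18, 2), (18, 3), (18, 4), (18, 5), (19, 0), (19, 2), (19, 5), (19, 7), (28, 0), (28, 2), (28, 5), (28, 7), (29, 2), (29, 3), (29, 4), (29, 5)]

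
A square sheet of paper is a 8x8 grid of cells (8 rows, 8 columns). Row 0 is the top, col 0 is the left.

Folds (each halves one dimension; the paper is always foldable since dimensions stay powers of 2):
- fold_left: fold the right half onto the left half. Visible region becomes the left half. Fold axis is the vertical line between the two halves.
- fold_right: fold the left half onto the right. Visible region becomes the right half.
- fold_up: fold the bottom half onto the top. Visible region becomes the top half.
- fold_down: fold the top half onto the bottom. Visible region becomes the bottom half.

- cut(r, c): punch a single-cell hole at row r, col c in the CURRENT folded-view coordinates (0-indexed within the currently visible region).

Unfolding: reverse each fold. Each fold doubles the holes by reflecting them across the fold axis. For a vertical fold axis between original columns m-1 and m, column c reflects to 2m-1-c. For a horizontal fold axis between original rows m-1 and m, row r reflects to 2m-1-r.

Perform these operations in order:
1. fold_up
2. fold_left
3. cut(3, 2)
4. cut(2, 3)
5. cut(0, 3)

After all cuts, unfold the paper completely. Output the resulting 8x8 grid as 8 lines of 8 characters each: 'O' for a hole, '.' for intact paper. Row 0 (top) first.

Op 1 fold_up: fold axis h@4; visible region now rows[0,4) x cols[0,8) = 4x8
Op 2 fold_left: fold axis v@4; visible region now rows[0,4) x cols[0,4) = 4x4
Op 3 cut(3, 2): punch at orig (3,2); cuts so far [(3, 2)]; region rows[0,4) x cols[0,4) = 4x4
Op 4 cut(2, 3): punch at orig (2,3); cuts so far [(2, 3), (3, 2)]; region rows[0,4) x cols[0,4) = 4x4
Op 5 cut(0, 3): punch at orig (0,3); cuts so far [(0, 3), (2, 3), (3, 2)]; region rows[0,4) x cols[0,4) = 4x4
Unfold 1 (reflect across v@4): 6 holes -> [(0, 3), (0, 4), (2, 3), (2, 4), (3, 2), (3, 5)]
Unfold 2 (reflect across h@4): 12 holes -> [(0, 3), (0, 4), (2, 3), (2, 4), (3, 2), (3, 5), (4, 2), (4, 5), (5, 3), (5, 4), (7, 3), (7, 4)]

Answer: ...OO...
........
...OO...
..O..O..
..O..O..
...OO...
........
...OO...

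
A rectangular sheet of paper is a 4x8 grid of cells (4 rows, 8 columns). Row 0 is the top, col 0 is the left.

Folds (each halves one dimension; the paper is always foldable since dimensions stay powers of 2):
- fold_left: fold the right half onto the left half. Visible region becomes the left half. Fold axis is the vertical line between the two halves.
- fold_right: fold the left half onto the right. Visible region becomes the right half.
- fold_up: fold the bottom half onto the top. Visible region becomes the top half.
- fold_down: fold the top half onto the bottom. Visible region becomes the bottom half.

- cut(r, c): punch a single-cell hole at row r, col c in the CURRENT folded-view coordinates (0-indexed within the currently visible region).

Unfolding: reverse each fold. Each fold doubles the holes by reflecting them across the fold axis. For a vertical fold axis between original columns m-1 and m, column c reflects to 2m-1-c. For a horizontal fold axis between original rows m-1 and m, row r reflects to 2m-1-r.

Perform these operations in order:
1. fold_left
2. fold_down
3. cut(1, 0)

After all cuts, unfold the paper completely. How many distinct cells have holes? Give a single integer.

Answer: 4

Derivation:
Op 1 fold_left: fold axis v@4; visible region now rows[0,4) x cols[0,4) = 4x4
Op 2 fold_down: fold axis h@2; visible region now rows[2,4) x cols[0,4) = 2x4
Op 3 cut(1, 0): punch at orig (3,0); cuts so far [(3, 0)]; region rows[2,4) x cols[0,4) = 2x4
Unfold 1 (reflect across h@2): 2 holes -> [(0, 0), (3, 0)]
Unfold 2 (reflect across v@4): 4 holes -> [(0, 0), (0, 7), (3, 0), (3, 7)]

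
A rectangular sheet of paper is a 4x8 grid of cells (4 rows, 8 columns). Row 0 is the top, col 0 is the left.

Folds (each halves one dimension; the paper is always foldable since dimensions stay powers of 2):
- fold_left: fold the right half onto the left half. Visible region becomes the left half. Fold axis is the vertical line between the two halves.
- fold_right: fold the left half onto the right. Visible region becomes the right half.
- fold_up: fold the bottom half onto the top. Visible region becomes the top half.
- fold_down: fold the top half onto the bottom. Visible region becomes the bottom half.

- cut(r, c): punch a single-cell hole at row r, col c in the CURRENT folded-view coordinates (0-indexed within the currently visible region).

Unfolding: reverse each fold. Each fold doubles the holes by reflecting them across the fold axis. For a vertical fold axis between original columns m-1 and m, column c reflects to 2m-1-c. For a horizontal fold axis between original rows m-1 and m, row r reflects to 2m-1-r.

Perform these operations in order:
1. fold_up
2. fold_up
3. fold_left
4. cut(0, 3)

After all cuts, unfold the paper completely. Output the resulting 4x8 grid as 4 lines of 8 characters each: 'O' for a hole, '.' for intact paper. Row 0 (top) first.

Op 1 fold_up: fold axis h@2; visible region now rows[0,2) x cols[0,8) = 2x8
Op 2 fold_up: fold axis h@1; visible region now rows[0,1) x cols[0,8) = 1x8
Op 3 fold_left: fold axis v@4; visible region now rows[0,1) x cols[0,4) = 1x4
Op 4 cut(0, 3): punch at orig (0,3); cuts so far [(0, 3)]; region rows[0,1) x cols[0,4) = 1x4
Unfold 1 (reflect across v@4): 2 holes -> [(0, 3), (0, 4)]
Unfold 2 (reflect across h@1): 4 holes -> [(0, 3), (0, 4), (1, 3), (1, 4)]
Unfold 3 (reflect across h@2): 8 holes -> [(0, 3), (0, 4), (1, 3), (1, 4), (2, 3), (2, 4), (3, 3), (3, 4)]

Answer: ...OO...
...OO...
...OO...
...OO...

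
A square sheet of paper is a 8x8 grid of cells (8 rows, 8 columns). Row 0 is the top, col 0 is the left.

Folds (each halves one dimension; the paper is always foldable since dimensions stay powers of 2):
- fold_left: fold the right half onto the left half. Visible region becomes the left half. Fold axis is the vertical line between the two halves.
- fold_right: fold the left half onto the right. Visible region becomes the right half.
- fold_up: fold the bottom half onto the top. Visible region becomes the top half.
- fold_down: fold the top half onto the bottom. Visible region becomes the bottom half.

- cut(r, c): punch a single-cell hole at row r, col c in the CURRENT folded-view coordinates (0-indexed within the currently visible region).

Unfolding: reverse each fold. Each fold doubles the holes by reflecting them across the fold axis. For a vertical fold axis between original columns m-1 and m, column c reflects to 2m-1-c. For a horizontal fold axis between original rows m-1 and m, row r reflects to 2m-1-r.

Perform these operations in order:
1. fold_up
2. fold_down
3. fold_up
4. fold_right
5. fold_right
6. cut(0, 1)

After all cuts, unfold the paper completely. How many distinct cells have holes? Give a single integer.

Answer: 32

Derivation:
Op 1 fold_up: fold axis h@4; visible region now rows[0,4) x cols[0,8) = 4x8
Op 2 fold_down: fold axis h@2; visible region now rows[2,4) x cols[0,8) = 2x8
Op 3 fold_up: fold axis h@3; visible region now rows[2,3) x cols[0,8) = 1x8
Op 4 fold_right: fold axis v@4; visible region now rows[2,3) x cols[4,8) = 1x4
Op 5 fold_right: fold axis v@6; visible region now rows[2,3) x cols[6,8) = 1x2
Op 6 cut(0, 1): punch at orig (2,7); cuts so far [(2, 7)]; region rows[2,3) x cols[6,8) = 1x2
Unfold 1 (reflect across v@6): 2 holes -> [(2, 4), (2, 7)]
Unfold 2 (reflect across v@4): 4 holes -> [(2, 0), (2, 3), (2, 4), (2, 7)]
Unfold 3 (reflect across h@3): 8 holes -> [(2, 0), (2, 3), (2, 4), (2, 7), (3, 0), (3, 3), (3, 4), (3, 7)]
Unfold 4 (reflect across h@2): 16 holes -> [(0, 0), (0, 3), (0, 4), (0, 7), (1, 0), (1, 3), (1, 4), (1, 7), (2, 0), (2, 3), (2, 4), (2, 7), (3, 0), (3, 3), (3, 4), (3, 7)]
Unfold 5 (reflect across h@4): 32 holes -> [(0, 0), (0, 3), (0, 4), (0, 7), (1, 0), (1, 3), (1, 4), (1, 7), (2, 0), (2, 3), (2, 4), (2, 7), (3, 0), (3, 3), (3, 4), (3, 7), (4, 0), (4, 3), (4, 4), (4, 7), (5, 0), (5, 3), (5, 4), (5, 7), (6, 0), (6, 3), (6, 4), (6, 7), (7, 0), (7, 3), (7, 4), (7, 7)]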